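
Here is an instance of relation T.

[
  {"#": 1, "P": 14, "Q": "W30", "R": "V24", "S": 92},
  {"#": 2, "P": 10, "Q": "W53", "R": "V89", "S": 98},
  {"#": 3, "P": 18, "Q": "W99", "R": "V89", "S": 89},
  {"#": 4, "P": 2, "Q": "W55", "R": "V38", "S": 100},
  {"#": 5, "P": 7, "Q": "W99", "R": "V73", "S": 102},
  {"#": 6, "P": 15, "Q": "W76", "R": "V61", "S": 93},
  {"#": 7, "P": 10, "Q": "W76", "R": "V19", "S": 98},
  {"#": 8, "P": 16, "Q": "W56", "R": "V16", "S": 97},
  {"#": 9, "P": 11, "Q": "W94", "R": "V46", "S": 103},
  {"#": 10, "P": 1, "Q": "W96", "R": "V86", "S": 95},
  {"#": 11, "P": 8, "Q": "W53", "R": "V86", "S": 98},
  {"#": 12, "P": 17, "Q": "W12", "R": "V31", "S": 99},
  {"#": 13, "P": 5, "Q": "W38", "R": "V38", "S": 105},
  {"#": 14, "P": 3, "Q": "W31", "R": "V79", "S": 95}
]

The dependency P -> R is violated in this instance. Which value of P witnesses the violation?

10

P=14: row 1 → R = V24 ✓
P=10: rows 2, 7 → R takes values {V89, V19} — violation
P=18: row 3 → R = V89 ✓
P=2: row 4 → R = V38 ✓
P=7: row 5 → R = V73 ✓
P=15: row 6 → R = V61 ✓
P=16: row 8 → R = V16 ✓
P=11: row 9 → R = V46 ✓
P=1: row 10 → R = V86 ✓
P=8: row 11 → R = V86 ✓
P=17: row 12 → R = V31 ✓
P=5: row 13 → R = V38 ✓
P=3: row 14 → R = V79 ✓
The only P value with inconsistent R is P=10.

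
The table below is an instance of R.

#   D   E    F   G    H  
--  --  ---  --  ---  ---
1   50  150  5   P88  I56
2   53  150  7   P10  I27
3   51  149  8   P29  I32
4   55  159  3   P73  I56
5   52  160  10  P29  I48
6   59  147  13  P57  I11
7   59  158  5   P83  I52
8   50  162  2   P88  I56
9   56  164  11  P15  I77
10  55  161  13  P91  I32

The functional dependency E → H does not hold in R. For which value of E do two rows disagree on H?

150

E=150: rows 1, 2 → H takes values {I56, I27} — violation
E=149: row 3 → H = I32 ✓
E=159: row 4 → H = I56 ✓
E=160: row 5 → H = I48 ✓
E=147: row 6 → H = I11 ✓
E=158: row 7 → H = I52 ✓
E=162: row 8 → H = I56 ✓
E=164: row 9 → H = I77 ✓
E=161: row 10 → H = I32 ✓
The only E value with inconsistent H is E=150.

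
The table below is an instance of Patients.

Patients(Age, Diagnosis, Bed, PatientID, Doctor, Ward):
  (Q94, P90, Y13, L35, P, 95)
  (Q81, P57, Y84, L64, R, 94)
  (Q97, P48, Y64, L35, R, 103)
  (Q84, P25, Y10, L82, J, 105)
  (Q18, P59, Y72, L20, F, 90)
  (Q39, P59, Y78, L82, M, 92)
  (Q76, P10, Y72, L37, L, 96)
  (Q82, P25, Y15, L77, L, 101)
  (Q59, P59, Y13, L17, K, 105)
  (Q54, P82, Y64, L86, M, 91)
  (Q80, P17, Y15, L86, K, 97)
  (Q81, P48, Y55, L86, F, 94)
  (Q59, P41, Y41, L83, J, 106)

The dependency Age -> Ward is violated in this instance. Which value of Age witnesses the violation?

Age=Q94: 1 row → Ward = 95 ✓
Age=Q81: 2 rows → Ward = 94, 94 ✓
Age=Q97: 1 row → Ward = 103 ✓
Age=Q84: 1 row → Ward = 105 ✓
Age=Q18: 1 row → Ward = 90 ✓
Age=Q39: 1 row → Ward = 92 ✓
Age=Q76: 1 row → Ward = 96 ✓
Age=Q82: 1 row → Ward = 101 ✓
Age=Q59: 2 rows → Ward takes values {105, 106} — violation
Age=Q54: 1 row → Ward = 91 ✓
Age=Q80: 1 row → Ward = 97 ✓
The only Age value with inconsistent Ward is Age=Q59.

Q59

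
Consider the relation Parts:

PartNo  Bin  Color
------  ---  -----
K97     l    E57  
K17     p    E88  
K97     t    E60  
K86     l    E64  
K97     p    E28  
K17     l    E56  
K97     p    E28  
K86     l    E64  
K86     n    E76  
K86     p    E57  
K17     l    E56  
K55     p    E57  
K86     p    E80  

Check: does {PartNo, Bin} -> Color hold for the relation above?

(PartNo=K97, Bin=l): 1 row → Color = E57 ✓
(PartNo=K17, Bin=p): 1 row → Color = E88 ✓
(PartNo=K97, Bin=t): 1 row → Color = E60 ✓
(PartNo=K86, Bin=l): 2 rows → Color = E64, E64 ✓
(PartNo=K97, Bin=p): 2 rows → Color = E28, E28 ✓
(PartNo=K17, Bin=l): 2 rows → Color = E56, E56 ✓
(PartNo=K86, Bin=n): 1 row → Color = E76 ✓
(PartNo=K86, Bin=p): 2 rows → Color takes values {E57, E80} — violation
(PartNo=K55, Bin=p): 1 row → Color = E57 ✓
Two rows agree on {PartNo, Bin} but differ on Color, so {PartNo, Bin} -> Color does not hold.

No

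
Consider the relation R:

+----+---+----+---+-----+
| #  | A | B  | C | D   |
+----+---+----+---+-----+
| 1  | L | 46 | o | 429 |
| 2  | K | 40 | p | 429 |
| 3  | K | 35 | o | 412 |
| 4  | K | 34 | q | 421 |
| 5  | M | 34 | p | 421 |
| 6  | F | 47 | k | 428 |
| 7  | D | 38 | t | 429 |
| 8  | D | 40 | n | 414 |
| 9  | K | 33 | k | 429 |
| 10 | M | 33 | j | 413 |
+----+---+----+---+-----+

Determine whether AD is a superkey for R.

Rows 2 and 9 have the same AD value (A=K, D=429) but are distinct tuples, so AD does not determine every attribute — not a superkey.

No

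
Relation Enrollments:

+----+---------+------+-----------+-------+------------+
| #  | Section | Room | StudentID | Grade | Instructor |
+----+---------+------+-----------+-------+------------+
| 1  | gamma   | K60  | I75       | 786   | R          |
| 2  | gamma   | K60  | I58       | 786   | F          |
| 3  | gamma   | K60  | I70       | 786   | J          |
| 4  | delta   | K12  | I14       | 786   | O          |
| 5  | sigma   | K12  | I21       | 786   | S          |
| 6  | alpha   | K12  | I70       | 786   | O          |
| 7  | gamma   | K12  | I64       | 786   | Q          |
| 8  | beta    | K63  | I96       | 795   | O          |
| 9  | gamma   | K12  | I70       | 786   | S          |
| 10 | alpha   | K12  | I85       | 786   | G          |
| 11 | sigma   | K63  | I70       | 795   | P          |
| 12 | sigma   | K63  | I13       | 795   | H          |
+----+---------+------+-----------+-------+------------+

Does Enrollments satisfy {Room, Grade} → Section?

No

(Room=K60, Grade=786): rows 1, 2, 3 → Section = gamma, gamma, gamma ✓
(Room=K12, Grade=786): rows 4, 5, 6, 7, 9, 10 → Section takes values {delta, sigma, alpha, gamma} — violation
(Room=K63, Grade=795): rows 8, 11, 12 → Section takes values {beta, sigma} — violation
Two rows agree on {Room, Grade} but differ on Section, so {Room, Grade} → Section does not hold.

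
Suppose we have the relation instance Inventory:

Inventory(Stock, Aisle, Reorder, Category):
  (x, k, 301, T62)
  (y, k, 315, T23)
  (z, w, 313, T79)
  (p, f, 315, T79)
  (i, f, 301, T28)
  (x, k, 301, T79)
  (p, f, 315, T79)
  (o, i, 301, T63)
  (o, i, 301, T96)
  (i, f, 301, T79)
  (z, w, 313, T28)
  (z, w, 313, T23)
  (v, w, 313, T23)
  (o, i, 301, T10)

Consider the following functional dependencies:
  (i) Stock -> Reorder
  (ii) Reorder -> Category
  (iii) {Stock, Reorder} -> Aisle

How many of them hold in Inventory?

2

(i) Stock -> Reorder: every LHS value maps to a single RHS value — holds.
(ii) Reorder -> Category: Reorder=301: 7 rows → Category takes values {T62, T28, T79, T63, T96, T10} — violation; Reorder=315: 3 rows → Category takes values {T23, T79} — violation; Reorder=313: 4 rows → Category takes values {T79, T28, T23} — violation — fails.
(iii) {Stock, Reorder} -> Aisle: every LHS value maps to a single RHS value — holds.
2 of the 3 dependencies hold.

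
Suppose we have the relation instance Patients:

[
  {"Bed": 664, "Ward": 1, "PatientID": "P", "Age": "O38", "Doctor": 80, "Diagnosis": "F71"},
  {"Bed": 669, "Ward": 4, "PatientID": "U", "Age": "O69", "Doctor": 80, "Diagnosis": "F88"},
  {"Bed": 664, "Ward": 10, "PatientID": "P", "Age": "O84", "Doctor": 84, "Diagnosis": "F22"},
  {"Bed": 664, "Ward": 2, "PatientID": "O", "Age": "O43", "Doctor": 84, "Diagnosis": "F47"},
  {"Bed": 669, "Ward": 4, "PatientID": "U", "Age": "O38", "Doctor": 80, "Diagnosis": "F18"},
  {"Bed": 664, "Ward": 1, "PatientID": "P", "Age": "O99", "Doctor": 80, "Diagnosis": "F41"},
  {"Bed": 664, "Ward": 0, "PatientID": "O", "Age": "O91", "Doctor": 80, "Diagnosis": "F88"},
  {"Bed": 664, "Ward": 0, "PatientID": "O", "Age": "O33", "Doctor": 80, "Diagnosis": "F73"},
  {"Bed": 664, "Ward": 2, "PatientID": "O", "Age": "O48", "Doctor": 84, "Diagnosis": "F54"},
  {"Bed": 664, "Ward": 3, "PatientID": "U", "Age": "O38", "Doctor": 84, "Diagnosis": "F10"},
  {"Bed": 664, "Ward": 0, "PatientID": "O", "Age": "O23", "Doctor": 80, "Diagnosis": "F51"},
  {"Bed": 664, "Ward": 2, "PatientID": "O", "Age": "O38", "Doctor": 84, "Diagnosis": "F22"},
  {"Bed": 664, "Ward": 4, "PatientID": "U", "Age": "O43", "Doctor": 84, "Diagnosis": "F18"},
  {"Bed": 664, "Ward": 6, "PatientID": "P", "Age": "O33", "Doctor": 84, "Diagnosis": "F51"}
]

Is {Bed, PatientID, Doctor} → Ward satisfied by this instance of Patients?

No

(Bed=664, PatientID=P, Doctor=80): 2 rows → Ward = 1, 1 ✓
(Bed=669, PatientID=U, Doctor=80): 2 rows → Ward = 4, 4 ✓
(Bed=664, PatientID=P, Doctor=84): 2 rows → Ward takes values {10, 6} — violation
(Bed=664, PatientID=O, Doctor=84): 3 rows → Ward = 2, 2, 2 ✓
(Bed=664, PatientID=O, Doctor=80): 3 rows → Ward = 0, 0, 0 ✓
(Bed=664, PatientID=U, Doctor=84): 2 rows → Ward takes values {3, 4} — violation
Two rows agree on {Bed, PatientID, Doctor} but differ on Ward, so {Bed, PatientID, Doctor} → Ward does not hold.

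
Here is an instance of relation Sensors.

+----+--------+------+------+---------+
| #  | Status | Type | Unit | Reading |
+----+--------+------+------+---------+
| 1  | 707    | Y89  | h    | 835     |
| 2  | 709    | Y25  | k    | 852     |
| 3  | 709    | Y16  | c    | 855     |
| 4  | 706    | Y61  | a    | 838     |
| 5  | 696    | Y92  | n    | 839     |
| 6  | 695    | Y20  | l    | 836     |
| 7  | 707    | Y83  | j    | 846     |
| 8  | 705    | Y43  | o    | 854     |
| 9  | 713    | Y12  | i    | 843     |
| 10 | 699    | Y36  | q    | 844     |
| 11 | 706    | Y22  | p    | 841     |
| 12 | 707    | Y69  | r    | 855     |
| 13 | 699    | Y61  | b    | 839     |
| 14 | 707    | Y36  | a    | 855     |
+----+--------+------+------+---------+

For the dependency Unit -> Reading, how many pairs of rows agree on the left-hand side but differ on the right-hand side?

1

Unit=a: violating pairs (4,14) — 1 pair.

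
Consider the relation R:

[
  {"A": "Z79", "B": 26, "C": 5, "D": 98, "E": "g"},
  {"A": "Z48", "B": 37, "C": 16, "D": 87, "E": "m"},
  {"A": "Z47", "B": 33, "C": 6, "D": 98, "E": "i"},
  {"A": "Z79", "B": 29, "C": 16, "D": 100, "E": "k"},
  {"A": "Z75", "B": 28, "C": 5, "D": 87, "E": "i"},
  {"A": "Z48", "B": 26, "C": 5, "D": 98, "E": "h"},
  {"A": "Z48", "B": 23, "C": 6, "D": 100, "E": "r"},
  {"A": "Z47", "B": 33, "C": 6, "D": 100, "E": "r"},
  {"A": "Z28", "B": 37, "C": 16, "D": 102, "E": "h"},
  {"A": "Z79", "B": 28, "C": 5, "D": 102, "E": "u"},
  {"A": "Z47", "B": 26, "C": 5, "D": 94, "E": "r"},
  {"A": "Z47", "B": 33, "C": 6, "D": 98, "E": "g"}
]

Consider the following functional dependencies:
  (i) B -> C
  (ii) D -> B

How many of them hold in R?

1

(i) B -> C: every LHS value maps to a single RHS value — holds.
(ii) D -> B: D=98: 4 rows → B takes values {26, 33} — violation; D=87: 2 rows → B takes values {37, 28} — violation; D=100: 3 rows → B takes values {29, 23, 33} — violation; D=102: 2 rows → B takes values {37, 28} — violation — fails.
1 of the 2 dependencies holds.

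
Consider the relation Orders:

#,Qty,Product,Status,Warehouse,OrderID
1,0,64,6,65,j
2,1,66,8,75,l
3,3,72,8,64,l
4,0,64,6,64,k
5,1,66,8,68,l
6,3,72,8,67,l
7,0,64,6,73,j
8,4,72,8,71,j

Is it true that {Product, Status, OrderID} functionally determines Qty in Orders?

Yes

(Product=64, Status=6, OrderID=j): rows 1, 7 → Qty = 0, 0 ✓
(Product=66, Status=8, OrderID=l): rows 2, 5 → Qty = 1, 1 ✓
(Product=72, Status=8, OrderID=l): rows 3, 6 → Qty = 3, 3 ✓
(Product=64, Status=6, OrderID=k): row 4 → Qty = 0 ✓
(Product=72, Status=8, OrderID=j): row 8 → Qty = 4 ✓
Every {Product, Status, OrderID} value is associated with a single Qty value, so {Product, Status, OrderID} -> Qty holds.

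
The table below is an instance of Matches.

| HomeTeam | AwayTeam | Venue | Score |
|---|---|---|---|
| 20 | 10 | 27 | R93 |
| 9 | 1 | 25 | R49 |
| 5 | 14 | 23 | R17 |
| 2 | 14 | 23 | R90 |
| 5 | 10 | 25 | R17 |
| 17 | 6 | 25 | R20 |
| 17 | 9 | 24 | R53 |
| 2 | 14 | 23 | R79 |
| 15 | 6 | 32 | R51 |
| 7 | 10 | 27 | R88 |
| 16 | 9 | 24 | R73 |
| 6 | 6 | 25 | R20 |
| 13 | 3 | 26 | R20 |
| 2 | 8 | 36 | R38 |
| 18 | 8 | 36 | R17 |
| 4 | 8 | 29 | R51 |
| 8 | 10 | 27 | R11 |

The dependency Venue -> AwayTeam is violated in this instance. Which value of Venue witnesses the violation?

Venue=27: 3 rows → AwayTeam = 10, 10, 10 ✓
Venue=25: 4 rows → AwayTeam takes values {1, 10, 6} — violation
Venue=23: 3 rows → AwayTeam = 14, 14, 14 ✓
Venue=24: 2 rows → AwayTeam = 9, 9 ✓
Venue=32: 1 row → AwayTeam = 6 ✓
Venue=26: 1 row → AwayTeam = 3 ✓
Venue=36: 2 rows → AwayTeam = 8, 8 ✓
Venue=29: 1 row → AwayTeam = 8 ✓
The only Venue value with inconsistent AwayTeam is Venue=25.

25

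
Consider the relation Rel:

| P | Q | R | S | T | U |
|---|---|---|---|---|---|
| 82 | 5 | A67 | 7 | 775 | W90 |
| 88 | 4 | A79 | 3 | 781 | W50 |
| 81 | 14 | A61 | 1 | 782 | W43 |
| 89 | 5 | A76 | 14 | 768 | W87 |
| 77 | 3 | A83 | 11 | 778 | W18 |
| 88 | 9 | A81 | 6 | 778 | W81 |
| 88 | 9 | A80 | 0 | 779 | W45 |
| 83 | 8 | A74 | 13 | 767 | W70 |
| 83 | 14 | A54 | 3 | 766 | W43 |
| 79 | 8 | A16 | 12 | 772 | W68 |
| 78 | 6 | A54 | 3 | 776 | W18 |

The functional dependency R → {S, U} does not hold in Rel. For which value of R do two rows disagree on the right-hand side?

A54

R=A67: 1 row → {S,U} = (7, W90) ✓
R=A79: 1 row → {S,U} = (3, W50) ✓
R=A61: 1 row → {S,U} = (1, W43) ✓
R=A76: 1 row → {S,U} = (14, W87) ✓
R=A83: 1 row → {S,U} = (11, W18) ✓
R=A81: 1 row → {S,U} = (6, W81) ✓
R=A80: 1 row → {S,U} = (0, W45) ✓
R=A74: 1 row → {S,U} = (13, W70) ✓
R=A54: 2 rows → {S,U} takes values {(3, W43), (3, W18)} — violation
R=A16: 1 row → {S,U} = (12, W68) ✓
The only R value with inconsistent RHS is R=A54.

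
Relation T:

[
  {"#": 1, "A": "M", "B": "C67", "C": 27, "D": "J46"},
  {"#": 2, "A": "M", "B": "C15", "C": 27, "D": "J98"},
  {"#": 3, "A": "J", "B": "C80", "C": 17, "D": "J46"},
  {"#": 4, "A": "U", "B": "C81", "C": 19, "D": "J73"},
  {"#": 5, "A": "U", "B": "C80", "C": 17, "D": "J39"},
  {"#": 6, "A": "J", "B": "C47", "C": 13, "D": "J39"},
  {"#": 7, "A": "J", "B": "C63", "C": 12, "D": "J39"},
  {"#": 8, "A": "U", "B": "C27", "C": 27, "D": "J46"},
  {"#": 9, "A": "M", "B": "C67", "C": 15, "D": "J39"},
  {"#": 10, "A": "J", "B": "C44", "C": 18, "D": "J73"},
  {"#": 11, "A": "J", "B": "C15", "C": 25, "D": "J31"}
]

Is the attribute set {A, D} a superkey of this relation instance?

Rows 6 and 7 have the same {A, D} value (A=J, D=J39) but are distinct tuples, so {A, D} does not determine every attribute — not a superkey.

No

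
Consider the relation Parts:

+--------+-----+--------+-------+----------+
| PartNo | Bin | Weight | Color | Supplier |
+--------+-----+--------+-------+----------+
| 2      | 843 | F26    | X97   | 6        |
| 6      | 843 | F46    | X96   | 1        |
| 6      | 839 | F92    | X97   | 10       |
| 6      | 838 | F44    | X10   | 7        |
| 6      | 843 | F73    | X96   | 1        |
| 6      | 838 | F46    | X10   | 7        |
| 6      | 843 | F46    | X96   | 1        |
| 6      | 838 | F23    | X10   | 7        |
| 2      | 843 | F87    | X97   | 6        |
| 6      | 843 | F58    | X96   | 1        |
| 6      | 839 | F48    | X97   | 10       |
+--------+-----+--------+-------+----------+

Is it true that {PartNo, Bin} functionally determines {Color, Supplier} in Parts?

Yes

(PartNo=2, Bin=843): 2 rows → {Color,Supplier} = (X97, 6), (X97, 6) ✓
(PartNo=6, Bin=843): 4 rows → {Color,Supplier} = (X96, 1), (X96, 1), (X96, 1), (X96, 1) ✓
(PartNo=6, Bin=839): 2 rows → {Color,Supplier} = (X97, 10), (X97, 10) ✓
(PartNo=6, Bin=838): 3 rows → {Color,Supplier} = (X10, 7), (X10, 7), (X10, 7) ✓
Every {PartNo, Bin} value is associated with a single {Color, Supplier} value, so {PartNo, Bin} → {Color, Supplier} holds.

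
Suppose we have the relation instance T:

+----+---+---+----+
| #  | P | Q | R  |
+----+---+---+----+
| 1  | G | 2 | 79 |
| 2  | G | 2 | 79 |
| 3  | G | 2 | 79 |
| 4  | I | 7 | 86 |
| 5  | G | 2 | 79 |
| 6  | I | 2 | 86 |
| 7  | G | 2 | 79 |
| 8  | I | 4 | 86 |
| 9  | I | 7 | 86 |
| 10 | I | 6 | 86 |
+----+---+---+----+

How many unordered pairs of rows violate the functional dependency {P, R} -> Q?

9

(P=G, R=79): all 5 rows agree on Q — 0 pairs.
(P=I, R=86): violating pairs (4,6), (4,8), (4,10), (6,8), (6,9), (6,10), (8,9), (8,10), (9,10) — 9 pairs.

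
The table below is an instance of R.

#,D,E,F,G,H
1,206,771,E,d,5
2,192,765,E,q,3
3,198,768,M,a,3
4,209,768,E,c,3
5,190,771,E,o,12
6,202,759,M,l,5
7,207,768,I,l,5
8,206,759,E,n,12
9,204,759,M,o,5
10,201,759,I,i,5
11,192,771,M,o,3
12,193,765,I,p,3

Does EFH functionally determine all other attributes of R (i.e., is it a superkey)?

No

Rows 6 and 9 have the same EFH value (E=759, F=M, H=5) but are distinct tuples, so EFH does not determine every attribute — not a superkey.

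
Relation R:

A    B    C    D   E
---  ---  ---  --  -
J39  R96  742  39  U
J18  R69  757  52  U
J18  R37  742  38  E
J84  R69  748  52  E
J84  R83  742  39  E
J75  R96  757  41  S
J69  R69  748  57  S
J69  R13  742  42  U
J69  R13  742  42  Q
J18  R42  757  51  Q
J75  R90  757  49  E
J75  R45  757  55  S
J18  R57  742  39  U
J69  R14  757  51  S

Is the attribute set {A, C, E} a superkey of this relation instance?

Two distinct rows share (A=J75, C=757, E=S), so {A, C, E} does not determine every attribute — not a superkey.

No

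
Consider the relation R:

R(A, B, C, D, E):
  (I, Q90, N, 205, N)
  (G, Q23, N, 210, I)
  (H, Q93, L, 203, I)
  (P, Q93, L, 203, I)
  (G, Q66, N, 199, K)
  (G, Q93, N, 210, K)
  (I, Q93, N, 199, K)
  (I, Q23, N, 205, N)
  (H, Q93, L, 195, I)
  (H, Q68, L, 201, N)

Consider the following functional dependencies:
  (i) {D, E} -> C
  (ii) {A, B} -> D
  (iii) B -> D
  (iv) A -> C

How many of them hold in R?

2

(i) {D, E} -> C: every LHS value maps to a single RHS value — holds.
(ii) {A, B} -> D: (A=H, B=Q93): 2 rows → D takes values {203, 195} — violation — fails.
(iii) B -> D: B=Q23: 2 rows → D takes values {210, 205} — violation; B=Q93: 5 rows → D takes values {203, 210, 199, 195} — violation — fails.
(iv) A -> C: every LHS value maps to a single RHS value — holds.
2 of the 4 dependencies hold.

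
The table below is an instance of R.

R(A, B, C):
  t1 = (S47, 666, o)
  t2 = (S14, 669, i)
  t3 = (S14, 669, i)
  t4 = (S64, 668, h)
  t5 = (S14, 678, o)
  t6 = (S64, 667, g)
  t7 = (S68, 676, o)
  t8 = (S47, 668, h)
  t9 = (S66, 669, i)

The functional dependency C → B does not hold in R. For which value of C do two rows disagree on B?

o

C=o: rows 1, 5, 7 → B takes values {666, 678, 676} — violation
C=i: rows 2, 3, 9 → B = 669, 669, 669 ✓
C=h: rows 4, 8 → B = 668, 668 ✓
C=g: row 6 → B = 667 ✓
The only C value with inconsistent B is C=o.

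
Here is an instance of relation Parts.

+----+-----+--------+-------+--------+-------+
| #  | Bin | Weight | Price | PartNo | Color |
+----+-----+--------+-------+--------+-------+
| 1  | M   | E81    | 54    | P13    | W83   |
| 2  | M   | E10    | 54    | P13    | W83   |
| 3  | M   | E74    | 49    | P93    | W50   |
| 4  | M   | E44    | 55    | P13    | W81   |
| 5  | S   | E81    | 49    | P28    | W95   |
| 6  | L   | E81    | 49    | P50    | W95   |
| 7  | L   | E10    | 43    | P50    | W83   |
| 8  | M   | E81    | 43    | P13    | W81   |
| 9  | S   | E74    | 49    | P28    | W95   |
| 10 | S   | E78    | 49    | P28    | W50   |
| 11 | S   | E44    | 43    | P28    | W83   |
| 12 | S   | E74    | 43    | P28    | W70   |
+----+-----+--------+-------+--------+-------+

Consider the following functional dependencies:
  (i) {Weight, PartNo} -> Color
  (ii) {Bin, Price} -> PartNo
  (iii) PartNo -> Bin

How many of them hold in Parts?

(i) {Weight, PartNo} -> Color: (Weight=E81, PartNo=P13): rows 1, 8 → Color takes values {W83, W81} — violation; (Weight=E74, PartNo=P28): rows 9, 12 → Color takes values {W95, W70} — violation — fails.
(ii) {Bin, Price} -> PartNo: every LHS value maps to a single RHS value — holds.
(iii) PartNo -> Bin: every LHS value maps to a single RHS value — holds.
2 of the 3 dependencies hold.

2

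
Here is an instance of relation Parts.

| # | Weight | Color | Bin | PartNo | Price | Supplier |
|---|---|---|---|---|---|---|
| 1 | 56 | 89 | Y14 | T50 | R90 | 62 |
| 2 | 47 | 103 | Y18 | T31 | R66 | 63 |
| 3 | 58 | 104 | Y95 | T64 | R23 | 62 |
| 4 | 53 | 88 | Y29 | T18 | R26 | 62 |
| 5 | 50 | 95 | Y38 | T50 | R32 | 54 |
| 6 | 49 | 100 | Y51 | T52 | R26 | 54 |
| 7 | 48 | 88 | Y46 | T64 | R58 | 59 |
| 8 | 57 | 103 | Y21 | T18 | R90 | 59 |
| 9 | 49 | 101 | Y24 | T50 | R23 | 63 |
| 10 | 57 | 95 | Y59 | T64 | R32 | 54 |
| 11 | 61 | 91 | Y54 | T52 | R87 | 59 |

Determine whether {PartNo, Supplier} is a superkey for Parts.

Yes

All 11 rows have distinct {PartNo, Supplier} values, so {PartNo, Supplier} → (all attributes) holds and {PartNo, Supplier} is a superkey.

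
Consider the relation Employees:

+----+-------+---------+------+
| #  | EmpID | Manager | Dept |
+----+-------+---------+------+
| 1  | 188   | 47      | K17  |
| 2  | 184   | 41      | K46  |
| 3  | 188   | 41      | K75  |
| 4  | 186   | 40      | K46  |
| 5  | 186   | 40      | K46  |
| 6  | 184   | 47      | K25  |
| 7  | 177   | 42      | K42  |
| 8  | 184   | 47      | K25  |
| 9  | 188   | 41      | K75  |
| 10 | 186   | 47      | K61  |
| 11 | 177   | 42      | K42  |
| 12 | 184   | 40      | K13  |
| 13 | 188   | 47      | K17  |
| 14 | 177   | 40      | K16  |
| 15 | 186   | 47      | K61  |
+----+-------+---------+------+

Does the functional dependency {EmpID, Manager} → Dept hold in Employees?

Yes

(EmpID=188, Manager=47): rows 1, 13 → Dept = K17, K17 ✓
(EmpID=184, Manager=41): row 2 → Dept = K46 ✓
(EmpID=188, Manager=41): rows 3, 9 → Dept = K75, K75 ✓
(EmpID=186, Manager=40): rows 4, 5 → Dept = K46, K46 ✓
(EmpID=184, Manager=47): rows 6, 8 → Dept = K25, K25 ✓
(EmpID=177, Manager=42): rows 7, 11 → Dept = K42, K42 ✓
(EmpID=186, Manager=47): rows 10, 15 → Dept = K61, K61 ✓
(EmpID=184, Manager=40): row 12 → Dept = K13 ✓
(EmpID=177, Manager=40): row 14 → Dept = K16 ✓
Every {EmpID, Manager} value is associated with a single Dept value, so {EmpID, Manager} → Dept holds.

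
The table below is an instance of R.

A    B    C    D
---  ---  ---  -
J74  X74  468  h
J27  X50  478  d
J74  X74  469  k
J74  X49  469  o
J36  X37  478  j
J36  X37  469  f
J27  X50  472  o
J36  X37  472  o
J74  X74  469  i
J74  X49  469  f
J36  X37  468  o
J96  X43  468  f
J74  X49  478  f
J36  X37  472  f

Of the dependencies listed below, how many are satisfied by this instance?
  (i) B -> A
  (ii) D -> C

1

(i) B -> A: every LHS value maps to a single RHS value — holds.
(ii) D -> C: D=o: 4 rows → C takes values {469, 472, 468} — violation; D=f: 5 rows → C takes values {469, 468, 478, 472} — violation — fails.
1 of the 2 dependencies holds.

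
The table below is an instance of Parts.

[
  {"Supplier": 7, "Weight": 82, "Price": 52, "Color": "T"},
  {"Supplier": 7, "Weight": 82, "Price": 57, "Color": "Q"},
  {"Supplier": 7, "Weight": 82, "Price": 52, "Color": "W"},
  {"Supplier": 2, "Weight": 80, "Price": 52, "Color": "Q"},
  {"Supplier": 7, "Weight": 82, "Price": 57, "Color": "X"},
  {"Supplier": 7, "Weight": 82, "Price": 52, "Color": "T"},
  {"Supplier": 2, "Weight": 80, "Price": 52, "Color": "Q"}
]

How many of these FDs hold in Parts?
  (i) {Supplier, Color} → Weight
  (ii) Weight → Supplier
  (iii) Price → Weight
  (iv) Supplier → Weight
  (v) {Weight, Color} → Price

4

(i) {Supplier, Color} → Weight: every LHS value maps to a single RHS value — holds.
(ii) Weight → Supplier: every LHS value maps to a single RHS value — holds.
(iii) Price → Weight: Price=52: 5 rows → Weight takes values {82, 80} — violation — fails.
(iv) Supplier → Weight: every LHS value maps to a single RHS value — holds.
(v) {Weight, Color} → Price: every LHS value maps to a single RHS value — holds.
4 of the 5 dependencies hold.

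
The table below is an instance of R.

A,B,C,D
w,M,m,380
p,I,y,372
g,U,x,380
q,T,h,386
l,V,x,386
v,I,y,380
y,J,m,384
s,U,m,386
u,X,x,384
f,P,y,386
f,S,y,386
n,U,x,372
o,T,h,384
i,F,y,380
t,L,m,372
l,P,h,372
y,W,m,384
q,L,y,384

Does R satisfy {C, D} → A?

(C=m, D=380): 1 row → A = w ✓
(C=y, D=372): 1 row → A = p ✓
(C=x, D=380): 1 row → A = g ✓
(C=h, D=386): 1 row → A = q ✓
(C=x, D=386): 1 row → A = l ✓
(C=y, D=380): 2 rows → A takes values {v, i} — violation
(C=m, D=384): 2 rows → A = y, y ✓
(C=m, D=386): 1 row → A = s ✓
(C=x, D=384): 1 row → A = u ✓
(C=y, D=386): 2 rows → A = f, f ✓
(C=x, D=372): 1 row → A = n ✓
(C=h, D=384): 1 row → A = o ✓
(C=m, D=372): 1 row → A = t ✓
(C=h, D=372): 1 row → A = l ✓
(C=y, D=384): 1 row → A = q ✓
Two rows agree on {C, D} but differ on A, so {C, D} → A does not hold.

No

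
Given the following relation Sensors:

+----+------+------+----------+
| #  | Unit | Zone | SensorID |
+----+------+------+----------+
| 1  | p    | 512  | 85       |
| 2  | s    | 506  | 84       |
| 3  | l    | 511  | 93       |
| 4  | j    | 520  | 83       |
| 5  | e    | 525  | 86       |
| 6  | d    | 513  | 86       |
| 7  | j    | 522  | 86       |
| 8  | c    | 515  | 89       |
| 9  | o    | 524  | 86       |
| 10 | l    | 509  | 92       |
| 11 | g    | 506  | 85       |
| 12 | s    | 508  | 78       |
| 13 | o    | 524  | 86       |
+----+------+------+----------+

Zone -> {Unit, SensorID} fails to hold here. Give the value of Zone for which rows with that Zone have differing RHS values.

Zone=512: row 1 → {Unit,SensorID} = (p, 85) ✓
Zone=506: rows 2, 11 → {Unit,SensorID} takes values {(s, 84), (g, 85)} — violation
Zone=511: row 3 → {Unit,SensorID} = (l, 93) ✓
Zone=520: row 4 → {Unit,SensorID} = (j, 83) ✓
Zone=525: row 5 → {Unit,SensorID} = (e, 86) ✓
Zone=513: row 6 → {Unit,SensorID} = (d, 86) ✓
Zone=522: row 7 → {Unit,SensorID} = (j, 86) ✓
Zone=515: row 8 → {Unit,SensorID} = (c, 89) ✓
Zone=524: rows 9, 13 → {Unit,SensorID} = (o, 86), (o, 86) ✓
Zone=509: row 10 → {Unit,SensorID} = (l, 92) ✓
Zone=508: row 12 → {Unit,SensorID} = (s, 78) ✓
The only Zone value with inconsistent RHS is Zone=506.

506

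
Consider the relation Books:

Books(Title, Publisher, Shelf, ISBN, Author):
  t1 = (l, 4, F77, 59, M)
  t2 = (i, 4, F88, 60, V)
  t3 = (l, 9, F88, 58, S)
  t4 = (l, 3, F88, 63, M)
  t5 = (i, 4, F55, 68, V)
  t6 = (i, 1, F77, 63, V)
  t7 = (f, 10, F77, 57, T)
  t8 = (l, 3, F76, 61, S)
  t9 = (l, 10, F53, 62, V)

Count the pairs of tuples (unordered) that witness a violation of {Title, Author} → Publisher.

4

(Title=l, Author=M): violating pairs (1,4) — 1 pair.
(Title=i, Author=V): violating pairs (2,6), (5,6) — 2 pairs.
(Title=l, Author=S): violating pairs (3,8) — 1 pair.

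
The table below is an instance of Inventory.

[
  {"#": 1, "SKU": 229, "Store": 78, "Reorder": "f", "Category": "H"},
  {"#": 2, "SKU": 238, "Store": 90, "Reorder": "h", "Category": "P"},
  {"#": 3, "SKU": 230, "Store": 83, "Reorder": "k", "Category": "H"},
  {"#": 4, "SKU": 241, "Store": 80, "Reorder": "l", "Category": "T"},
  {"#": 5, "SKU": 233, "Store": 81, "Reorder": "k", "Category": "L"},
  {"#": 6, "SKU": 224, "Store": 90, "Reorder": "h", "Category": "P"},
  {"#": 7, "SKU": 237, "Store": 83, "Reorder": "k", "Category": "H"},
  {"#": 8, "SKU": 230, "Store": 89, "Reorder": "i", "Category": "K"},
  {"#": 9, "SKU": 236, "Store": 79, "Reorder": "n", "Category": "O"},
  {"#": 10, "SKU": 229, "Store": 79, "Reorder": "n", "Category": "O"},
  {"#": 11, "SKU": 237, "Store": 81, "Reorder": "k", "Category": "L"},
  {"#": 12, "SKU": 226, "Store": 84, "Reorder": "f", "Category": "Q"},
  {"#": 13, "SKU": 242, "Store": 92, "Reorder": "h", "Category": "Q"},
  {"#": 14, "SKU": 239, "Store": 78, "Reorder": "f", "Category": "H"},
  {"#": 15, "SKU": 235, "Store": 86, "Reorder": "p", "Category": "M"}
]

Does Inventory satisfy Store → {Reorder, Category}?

Yes

Store=78: rows 1, 14 → {Reorder,Category} = (f, H), (f, H) ✓
Store=90: rows 2, 6 → {Reorder,Category} = (h, P), (h, P) ✓
Store=83: rows 3, 7 → {Reorder,Category} = (k, H), (k, H) ✓
Store=80: row 4 → {Reorder,Category} = (l, T) ✓
Store=81: rows 5, 11 → {Reorder,Category} = (k, L), (k, L) ✓
Store=89: row 8 → {Reorder,Category} = (i, K) ✓
Store=79: rows 9, 10 → {Reorder,Category} = (n, O), (n, O) ✓
Store=84: row 12 → {Reorder,Category} = (f, Q) ✓
Store=92: row 13 → {Reorder,Category} = (h, Q) ✓
Store=86: row 15 → {Reorder,Category} = (p, M) ✓
Every Store value is associated with a single {Reorder, Category} value, so Store → {Reorder, Category} holds.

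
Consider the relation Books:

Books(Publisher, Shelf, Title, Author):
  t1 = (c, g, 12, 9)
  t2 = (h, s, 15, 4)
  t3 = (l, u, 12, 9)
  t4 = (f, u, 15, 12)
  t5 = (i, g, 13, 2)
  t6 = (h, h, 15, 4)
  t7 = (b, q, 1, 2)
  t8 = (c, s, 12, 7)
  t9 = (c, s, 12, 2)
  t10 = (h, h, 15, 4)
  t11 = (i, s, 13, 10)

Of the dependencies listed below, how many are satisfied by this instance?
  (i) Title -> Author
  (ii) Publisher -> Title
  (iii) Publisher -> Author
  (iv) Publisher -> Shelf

1

(i) Title -> Author: Title=12: rows 1, 3, 8, 9 → Author takes values {9, 7, 2} — violation; Title=15: rows 2, 4, 6, 10 → Author takes values {4, 12} — violation; Title=13: rows 5, 11 → Author takes values {2, 10} — violation — fails.
(ii) Publisher -> Title: every LHS value maps to a single RHS value — holds.
(iii) Publisher -> Author: Publisher=c: rows 1, 8, 9 → Author takes values {9, 7, 2} — violation; Publisher=i: rows 5, 11 → Author takes values {2, 10} — violation — fails.
(iv) Publisher -> Shelf: Publisher=c: rows 1, 8, 9 → Shelf takes values {g, s} — violation; Publisher=h: rows 2, 6, 10 → Shelf takes values {s, h} — violation; Publisher=i: rows 5, 11 → Shelf takes values {g, s} — violation — fails.
1 of the 4 dependencies holds.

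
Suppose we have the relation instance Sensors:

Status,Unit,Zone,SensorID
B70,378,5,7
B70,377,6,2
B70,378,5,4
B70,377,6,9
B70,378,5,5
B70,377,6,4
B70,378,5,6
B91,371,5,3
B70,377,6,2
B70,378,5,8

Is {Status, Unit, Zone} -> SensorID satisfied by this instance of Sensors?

No

(Status=B70, Unit=378, Zone=5): 5 rows → SensorID takes values {7, 4, 5, 6, 8} — violation
(Status=B70, Unit=377, Zone=6): 4 rows → SensorID takes values {2, 9, 4} — violation
(Status=B91, Unit=371, Zone=5): 1 row → SensorID = 3 ✓
Two rows agree on {Status, Unit, Zone} but differ on SensorID, so {Status, Unit, Zone} -> SensorID does not hold.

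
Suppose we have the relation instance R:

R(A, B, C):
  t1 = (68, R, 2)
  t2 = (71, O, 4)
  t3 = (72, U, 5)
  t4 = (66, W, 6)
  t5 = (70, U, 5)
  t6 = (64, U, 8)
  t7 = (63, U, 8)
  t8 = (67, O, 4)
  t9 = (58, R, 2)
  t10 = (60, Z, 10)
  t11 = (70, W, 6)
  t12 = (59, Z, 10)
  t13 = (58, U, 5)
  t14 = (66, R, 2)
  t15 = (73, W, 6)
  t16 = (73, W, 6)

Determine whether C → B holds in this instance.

C=2: rows 1, 9, 14 → B = R, R, R ✓
C=4: rows 2, 8 → B = O, O ✓
C=5: rows 3, 5, 13 → B = U, U, U ✓
C=6: rows 4, 11, 15, 16 → B = W, W, W, W ✓
C=8: rows 6, 7 → B = U, U ✓
C=10: rows 10, 12 → B = Z, Z ✓
Every C value is associated with a single B value, so C → B holds.

Yes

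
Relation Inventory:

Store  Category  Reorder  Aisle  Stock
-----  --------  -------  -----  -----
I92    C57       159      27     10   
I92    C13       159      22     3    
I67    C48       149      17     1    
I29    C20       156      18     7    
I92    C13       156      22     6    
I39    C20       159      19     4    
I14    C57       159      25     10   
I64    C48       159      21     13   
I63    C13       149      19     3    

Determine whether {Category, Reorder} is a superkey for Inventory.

No

Two distinct rows share (Category=C57, Reorder=159), so {Category, Reorder} does not determine every attribute — not a superkey.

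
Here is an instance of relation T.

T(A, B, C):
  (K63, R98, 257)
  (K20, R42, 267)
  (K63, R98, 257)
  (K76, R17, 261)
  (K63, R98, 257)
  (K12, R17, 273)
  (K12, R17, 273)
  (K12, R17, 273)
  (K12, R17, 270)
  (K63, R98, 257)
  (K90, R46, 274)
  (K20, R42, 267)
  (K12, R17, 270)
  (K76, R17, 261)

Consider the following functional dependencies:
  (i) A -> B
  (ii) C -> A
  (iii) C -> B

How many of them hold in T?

3

(i) A -> B: every LHS value maps to a single RHS value — holds.
(ii) C -> A: every LHS value maps to a single RHS value — holds.
(iii) C -> B: every LHS value maps to a single RHS value — holds.
3 of the 3 dependencies hold.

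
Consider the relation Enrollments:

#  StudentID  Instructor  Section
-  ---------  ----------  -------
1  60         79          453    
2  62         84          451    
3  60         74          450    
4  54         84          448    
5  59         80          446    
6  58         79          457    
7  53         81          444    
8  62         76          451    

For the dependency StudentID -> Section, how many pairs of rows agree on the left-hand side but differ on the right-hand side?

StudentID=60: violating pairs (1,3) — 1 pair.
StudentID=62: all 2 rows agree on Section — 0 pairs.

1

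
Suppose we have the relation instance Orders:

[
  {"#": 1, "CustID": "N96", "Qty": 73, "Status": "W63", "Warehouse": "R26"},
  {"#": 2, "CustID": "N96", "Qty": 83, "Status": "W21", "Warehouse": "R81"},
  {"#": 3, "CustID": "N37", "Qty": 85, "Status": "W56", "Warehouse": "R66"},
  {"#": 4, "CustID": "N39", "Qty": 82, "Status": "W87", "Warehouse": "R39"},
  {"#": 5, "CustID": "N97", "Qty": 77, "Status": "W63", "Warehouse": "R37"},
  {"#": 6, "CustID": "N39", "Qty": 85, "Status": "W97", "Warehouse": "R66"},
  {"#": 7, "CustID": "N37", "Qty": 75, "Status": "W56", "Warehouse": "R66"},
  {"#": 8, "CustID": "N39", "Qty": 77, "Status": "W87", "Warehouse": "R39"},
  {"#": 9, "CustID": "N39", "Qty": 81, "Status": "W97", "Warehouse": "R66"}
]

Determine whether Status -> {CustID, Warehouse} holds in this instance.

No

Status=W63: rows 1, 5 → {CustID,Warehouse} takes values {(N96, R26), (N97, R37)} — violation
Status=W21: row 2 → {CustID,Warehouse} = (N96, R81) ✓
Status=W56: rows 3, 7 → {CustID,Warehouse} = (N37, R66), (N37, R66) ✓
Status=W87: rows 4, 8 → {CustID,Warehouse} = (N39, R39), (N39, R39) ✓
Status=W97: rows 6, 9 → {CustID,Warehouse} = (N39, R66), (N39, R66) ✓
Two rows agree on Status but differ on {CustID, Warehouse}, so Status -> {CustID, Warehouse} does not hold.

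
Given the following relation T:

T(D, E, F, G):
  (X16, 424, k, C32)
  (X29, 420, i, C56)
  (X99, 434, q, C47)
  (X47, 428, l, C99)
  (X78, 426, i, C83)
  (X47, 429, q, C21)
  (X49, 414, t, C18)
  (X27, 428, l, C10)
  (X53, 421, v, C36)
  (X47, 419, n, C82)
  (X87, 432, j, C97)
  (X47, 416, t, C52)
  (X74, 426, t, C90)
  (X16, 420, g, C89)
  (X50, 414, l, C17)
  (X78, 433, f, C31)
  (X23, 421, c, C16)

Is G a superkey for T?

All 17 rows have distinct G values, so G → (all attributes) holds and G is a superkey.

Yes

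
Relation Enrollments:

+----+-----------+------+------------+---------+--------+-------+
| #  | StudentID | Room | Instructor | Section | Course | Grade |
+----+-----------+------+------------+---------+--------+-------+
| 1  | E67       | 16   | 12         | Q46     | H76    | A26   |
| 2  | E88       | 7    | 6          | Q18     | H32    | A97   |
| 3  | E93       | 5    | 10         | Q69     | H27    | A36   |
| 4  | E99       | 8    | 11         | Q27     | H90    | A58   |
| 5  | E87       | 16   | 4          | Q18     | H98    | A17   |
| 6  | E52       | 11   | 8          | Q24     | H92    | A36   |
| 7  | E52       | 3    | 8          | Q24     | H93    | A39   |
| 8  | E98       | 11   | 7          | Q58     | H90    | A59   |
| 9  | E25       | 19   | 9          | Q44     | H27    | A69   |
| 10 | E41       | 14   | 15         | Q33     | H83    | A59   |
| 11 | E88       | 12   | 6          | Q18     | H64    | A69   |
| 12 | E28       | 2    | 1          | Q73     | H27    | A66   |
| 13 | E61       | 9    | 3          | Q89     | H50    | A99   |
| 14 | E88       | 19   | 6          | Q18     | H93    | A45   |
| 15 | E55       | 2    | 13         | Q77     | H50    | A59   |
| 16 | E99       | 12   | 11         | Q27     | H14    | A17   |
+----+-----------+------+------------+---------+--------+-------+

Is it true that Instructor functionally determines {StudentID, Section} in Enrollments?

Yes

Instructor=12: row 1 → {StudentID,Section} = (E67, Q46) ✓
Instructor=6: rows 2, 11, 14 → {StudentID,Section} = (E88, Q18), (E88, Q18), (E88, Q18) ✓
Instructor=10: row 3 → {StudentID,Section} = (E93, Q69) ✓
Instructor=11: rows 4, 16 → {StudentID,Section} = (E99, Q27), (E99, Q27) ✓
Instructor=4: row 5 → {StudentID,Section} = (E87, Q18) ✓
Instructor=8: rows 6, 7 → {StudentID,Section} = (E52, Q24), (E52, Q24) ✓
Instructor=7: row 8 → {StudentID,Section} = (E98, Q58) ✓
Instructor=9: row 9 → {StudentID,Section} = (E25, Q44) ✓
Instructor=15: row 10 → {StudentID,Section} = (E41, Q33) ✓
Instructor=1: row 12 → {StudentID,Section} = (E28, Q73) ✓
Instructor=3: row 13 → {StudentID,Section} = (E61, Q89) ✓
Instructor=13: row 15 → {StudentID,Section} = (E55, Q77) ✓
Every Instructor value is associated with a single {StudentID, Section} value, so Instructor -> {StudentID, Section} holds.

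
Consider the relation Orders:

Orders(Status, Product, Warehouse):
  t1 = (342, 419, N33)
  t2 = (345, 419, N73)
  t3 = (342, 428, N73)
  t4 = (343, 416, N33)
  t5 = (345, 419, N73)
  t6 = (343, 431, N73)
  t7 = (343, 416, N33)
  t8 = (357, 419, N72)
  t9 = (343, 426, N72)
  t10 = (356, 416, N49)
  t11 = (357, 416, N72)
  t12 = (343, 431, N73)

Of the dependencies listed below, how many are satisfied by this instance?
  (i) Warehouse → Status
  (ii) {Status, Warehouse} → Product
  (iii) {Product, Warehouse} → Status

1

(i) Warehouse → Status: Warehouse=N33: rows 1, 4, 7 → Status takes values {342, 343} — violation; Warehouse=N73: rows 2, 3, 5, 6, 12 → Status takes values {345, 342, 343} — violation; Warehouse=N72: rows 8, 9, 11 → Status takes values {357, 343} — violation — fails.
(ii) {Status, Warehouse} → Product: (Status=357, Warehouse=N72): rows 8, 11 → Product takes values {419, 416} — violation — fails.
(iii) {Product, Warehouse} → Status: every LHS value maps to a single RHS value — holds.
1 of the 3 dependencies holds.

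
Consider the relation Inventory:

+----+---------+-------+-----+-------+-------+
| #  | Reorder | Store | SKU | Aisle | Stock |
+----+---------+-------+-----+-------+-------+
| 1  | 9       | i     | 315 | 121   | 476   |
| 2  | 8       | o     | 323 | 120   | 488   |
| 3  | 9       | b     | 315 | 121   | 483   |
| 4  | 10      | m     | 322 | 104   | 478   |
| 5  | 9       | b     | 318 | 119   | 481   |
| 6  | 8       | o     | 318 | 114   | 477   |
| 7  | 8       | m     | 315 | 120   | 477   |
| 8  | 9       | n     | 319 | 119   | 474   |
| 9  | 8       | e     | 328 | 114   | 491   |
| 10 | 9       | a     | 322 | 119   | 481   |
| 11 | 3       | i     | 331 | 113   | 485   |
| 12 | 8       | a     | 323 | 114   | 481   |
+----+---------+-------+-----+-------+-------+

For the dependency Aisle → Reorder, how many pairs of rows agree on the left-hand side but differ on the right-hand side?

Aisle=121: all 2 rows agree on Reorder — 0 pairs.
Aisle=120: all 2 rows agree on Reorder — 0 pairs.
Aisle=119: all 3 rows agree on Reorder — 0 pairs.
Aisle=114: all 3 rows agree on Reorder — 0 pairs.

0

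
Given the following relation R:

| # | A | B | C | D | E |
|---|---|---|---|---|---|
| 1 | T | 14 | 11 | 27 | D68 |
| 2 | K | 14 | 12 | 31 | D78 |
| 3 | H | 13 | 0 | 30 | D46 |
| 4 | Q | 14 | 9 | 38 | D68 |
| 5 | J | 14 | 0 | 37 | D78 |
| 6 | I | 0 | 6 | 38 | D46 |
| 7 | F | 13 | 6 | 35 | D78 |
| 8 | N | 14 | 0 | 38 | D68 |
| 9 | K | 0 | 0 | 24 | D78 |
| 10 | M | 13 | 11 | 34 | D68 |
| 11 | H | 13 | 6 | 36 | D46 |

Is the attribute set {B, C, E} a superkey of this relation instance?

Yes

All 11 rows have distinct {B, C, E} values, so {B, C, E} → (all attributes) holds and {B, C, E} is a superkey.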